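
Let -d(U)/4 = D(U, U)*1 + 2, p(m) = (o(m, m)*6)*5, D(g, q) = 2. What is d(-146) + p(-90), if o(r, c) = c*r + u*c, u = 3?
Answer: 234884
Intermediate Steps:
o(r, c) = 3*c + c*r (o(r, c) = c*r + 3*c = 3*c + c*r)
p(m) = 30*m*(3 + m) (p(m) = ((m*(3 + m))*6)*5 = (6*m*(3 + m))*5 = 30*m*(3 + m))
d(U) = -16 (d(U) = -4*(2*1 + 2) = -4*(2 + 2) = -4*4 = -16)
d(-146) + p(-90) = -16 + 30*(-90)*(3 - 90) = -16 + 30*(-90)*(-87) = -16 + 234900 = 234884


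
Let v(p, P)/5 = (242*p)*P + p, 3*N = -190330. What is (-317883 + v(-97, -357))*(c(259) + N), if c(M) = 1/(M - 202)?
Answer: -50124769501406/19 ≈ -2.6381e+12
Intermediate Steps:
N = -190330/3 (N = (1/3)*(-190330) = -190330/3 ≈ -63443.)
v(p, P) = 5*p + 1210*P*p (v(p, P) = 5*((242*p)*P + p) = 5*(242*P*p + p) = 5*(p + 242*P*p) = 5*p + 1210*P*p)
c(M) = 1/(-202 + M)
(-317883 + v(-97, -357))*(c(259) + N) = (-317883 + 5*(-97)*(1 + 242*(-357)))*(1/(-202 + 259) - 190330/3) = (-317883 + 5*(-97)*(1 - 86394))*(1/57 - 190330/3) = (-317883 + 5*(-97)*(-86393))*(1/57 - 190330/3) = (-317883 + 41900605)*(-1205423/19) = 41582722*(-1205423/19) = -50124769501406/19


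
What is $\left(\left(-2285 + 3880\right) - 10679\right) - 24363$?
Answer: $-33447$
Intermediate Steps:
$\left(\left(-2285 + 3880\right) - 10679\right) - 24363 = \left(1595 - 10679\right) - 24363 = -9084 - 24363 = -33447$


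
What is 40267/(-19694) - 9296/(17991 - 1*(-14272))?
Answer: -211744235/90769646 ≈ -2.3328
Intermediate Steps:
40267/(-19694) - 9296/(17991 - 1*(-14272)) = 40267*(-1/19694) - 9296/(17991 + 14272) = -40267/19694 - 9296/32263 = -40267/19694 - 9296*1/32263 = -40267/19694 - 1328/4609 = -211744235/90769646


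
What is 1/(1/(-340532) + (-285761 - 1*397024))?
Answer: -340532/232510141621 ≈ -1.4646e-6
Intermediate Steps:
1/(1/(-340532) + (-285761 - 1*397024)) = 1/(-1/340532 + (-285761 - 397024)) = 1/(-1/340532 - 682785) = 1/(-232510141621/340532) = -340532/232510141621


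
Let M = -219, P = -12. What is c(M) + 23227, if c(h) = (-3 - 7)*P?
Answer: 23347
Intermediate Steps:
c(h) = 120 (c(h) = (-3 - 7)*(-12) = -10*(-12) = 120)
c(M) + 23227 = 120 + 23227 = 23347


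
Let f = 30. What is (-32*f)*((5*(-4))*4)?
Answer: 76800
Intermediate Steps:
(-32*f)*((5*(-4))*4) = (-32*30)*((5*(-4))*4) = -(-19200)*4 = -960*(-80) = 76800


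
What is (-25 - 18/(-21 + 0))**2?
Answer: 28561/49 ≈ 582.88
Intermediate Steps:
(-25 - 18/(-21 + 0))**2 = (-25 - 18/(-21))**2 = (-25 - 18*(-1/21))**2 = (-25 + 6/7)**2 = (-169/7)**2 = 28561/49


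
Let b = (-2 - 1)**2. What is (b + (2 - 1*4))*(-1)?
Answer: -7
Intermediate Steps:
b = 9 (b = (-3)**2 = 9)
(b + (2 - 1*4))*(-1) = (9 + (2 - 1*4))*(-1) = (9 + (2 - 4))*(-1) = (9 - 2)*(-1) = 7*(-1) = -7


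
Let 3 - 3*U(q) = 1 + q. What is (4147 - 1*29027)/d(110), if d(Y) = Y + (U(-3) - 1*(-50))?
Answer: -14928/97 ≈ -153.90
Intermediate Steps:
U(q) = 2/3 - q/3 (U(q) = 1 - (1 + q)/3 = 1 + (-1/3 - q/3) = 2/3 - q/3)
d(Y) = 155/3 + Y (d(Y) = Y + ((2/3 - 1/3*(-3)) - 1*(-50)) = Y + ((2/3 + 1) + 50) = Y + (5/3 + 50) = Y + 155/3 = 155/3 + Y)
(4147 - 1*29027)/d(110) = (4147 - 1*29027)/(155/3 + 110) = (4147 - 29027)/(485/3) = -24880*3/485 = -14928/97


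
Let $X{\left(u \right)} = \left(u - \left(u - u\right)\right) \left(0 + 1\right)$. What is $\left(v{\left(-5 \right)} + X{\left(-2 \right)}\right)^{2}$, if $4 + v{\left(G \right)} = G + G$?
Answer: $256$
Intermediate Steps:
$v{\left(G \right)} = -4 + 2 G$ ($v{\left(G \right)} = -4 + \left(G + G\right) = -4 + 2 G$)
$X{\left(u \right)} = u$ ($X{\left(u \right)} = \left(u - 0\right) 1 = \left(u + 0\right) 1 = u 1 = u$)
$\left(v{\left(-5 \right)} + X{\left(-2 \right)}\right)^{2} = \left(\left(-4 + 2 \left(-5\right)\right) - 2\right)^{2} = \left(\left(-4 - 10\right) - 2\right)^{2} = \left(-14 - 2\right)^{2} = \left(-16\right)^{2} = 256$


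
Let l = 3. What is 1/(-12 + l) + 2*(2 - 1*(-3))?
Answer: 89/9 ≈ 9.8889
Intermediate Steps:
1/(-12 + l) + 2*(2 - 1*(-3)) = 1/(-12 + 3) + 2*(2 - 1*(-3)) = 1/(-9) + 2*(2 + 3) = -⅑ + 2*5 = -⅑ + 10 = 89/9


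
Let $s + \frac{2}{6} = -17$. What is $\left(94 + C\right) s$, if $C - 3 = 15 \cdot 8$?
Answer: $- \frac{11284}{3} \approx -3761.3$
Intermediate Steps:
$C = 123$ ($C = 3 + 15 \cdot 8 = 3 + 120 = 123$)
$s = - \frac{52}{3}$ ($s = - \frac{1}{3} - 17 = - \frac{52}{3} \approx -17.333$)
$\left(94 + C\right) s = \left(94 + 123\right) \left(- \frac{52}{3}\right) = 217 \left(- \frac{52}{3}\right) = - \frac{11284}{3}$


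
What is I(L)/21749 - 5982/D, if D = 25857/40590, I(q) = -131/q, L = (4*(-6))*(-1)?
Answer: -1083253609591/115356696 ≈ -9390.5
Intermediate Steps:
L = 24 (L = -24*(-1) = 24)
D = 2873/4510 (D = 25857*(1/40590) = 2873/4510 ≈ 0.63703)
I(L)/21749 - 5982/D = -131/24/21749 - 5982/2873/4510 = -131*1/24*(1/21749) - 5982*4510/2873 = -131/24*1/21749 - 26978820/2873 = -131/521976 - 26978820/2873 = -1083253609591/115356696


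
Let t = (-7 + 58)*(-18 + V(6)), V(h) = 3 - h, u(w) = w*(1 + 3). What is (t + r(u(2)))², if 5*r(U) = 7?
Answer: 28601104/25 ≈ 1.1440e+6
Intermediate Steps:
u(w) = 4*w (u(w) = w*4 = 4*w)
r(U) = 7/5 (r(U) = (⅕)*7 = 7/5)
t = -1071 (t = (-7 + 58)*(-18 + (3 - 1*6)) = 51*(-18 + (3 - 6)) = 51*(-18 - 3) = 51*(-21) = -1071)
(t + r(u(2)))² = (-1071 + 7/5)² = (-5348/5)² = 28601104/25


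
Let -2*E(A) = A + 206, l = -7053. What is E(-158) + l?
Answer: -7077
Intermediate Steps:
E(A) = -103 - A/2 (E(A) = -(A + 206)/2 = -(206 + A)/2 = -103 - A/2)
E(-158) + l = (-103 - ½*(-158)) - 7053 = (-103 + 79) - 7053 = -24 - 7053 = -7077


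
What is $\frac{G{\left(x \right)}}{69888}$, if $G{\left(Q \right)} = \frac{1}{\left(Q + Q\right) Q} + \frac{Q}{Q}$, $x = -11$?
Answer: $\frac{81}{5637632} \approx 1.4368 \cdot 10^{-5}$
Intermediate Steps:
$G{\left(Q \right)} = 1 + \frac{1}{2 Q^{2}}$ ($G{\left(Q \right)} = \frac{1}{2 Q Q} + 1 = \frac{\frac{1}{2} \frac{1}{Q}}{Q} + 1 = \frac{1}{2 Q^{2}} + 1 = 1 + \frac{1}{2 Q^{2}}$)
$\frac{G{\left(x \right)}}{69888} = \frac{1 + \frac{1}{2 \cdot 121}}{69888} = \left(1 + \frac{1}{2} \cdot \frac{1}{121}\right) \frac{1}{69888} = \left(1 + \frac{1}{242}\right) \frac{1}{69888} = \frac{243}{242} \cdot \frac{1}{69888} = \frac{81}{5637632}$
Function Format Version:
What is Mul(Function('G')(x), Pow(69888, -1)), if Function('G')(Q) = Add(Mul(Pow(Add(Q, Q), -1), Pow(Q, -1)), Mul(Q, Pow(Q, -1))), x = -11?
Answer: Rational(81, 5637632) ≈ 1.4368e-5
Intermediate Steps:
Function('G')(Q) = Add(1, Mul(Rational(1, 2), Pow(Q, -2))) (Function('G')(Q) = Add(Mul(Pow(Mul(2, Q), -1), Pow(Q, -1)), 1) = Add(Mul(Mul(Rational(1, 2), Pow(Q, -1)), Pow(Q, -1)), 1) = Add(Mul(Rational(1, 2), Pow(Q, -2)), 1) = Add(1, Mul(Rational(1, 2), Pow(Q, -2))))
Mul(Function('G')(x), Pow(69888, -1)) = Mul(Add(1, Mul(Rational(1, 2), Pow(-11, -2))), Pow(69888, -1)) = Mul(Add(1, Mul(Rational(1, 2), Rational(1, 121))), Rational(1, 69888)) = Mul(Add(1, Rational(1, 242)), Rational(1, 69888)) = Mul(Rational(243, 242), Rational(1, 69888)) = Rational(81, 5637632)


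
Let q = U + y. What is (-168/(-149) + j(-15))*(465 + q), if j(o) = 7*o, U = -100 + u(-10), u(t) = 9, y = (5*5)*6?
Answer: -8109948/149 ≈ -54429.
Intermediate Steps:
y = 150 (y = 25*6 = 150)
U = -91 (U = -100 + 9 = -91)
q = 59 (q = -91 + 150 = 59)
(-168/(-149) + j(-15))*(465 + q) = (-168/(-149) + 7*(-15))*(465 + 59) = (-168*(-1/149) - 105)*524 = (168/149 - 105)*524 = -15477/149*524 = -8109948/149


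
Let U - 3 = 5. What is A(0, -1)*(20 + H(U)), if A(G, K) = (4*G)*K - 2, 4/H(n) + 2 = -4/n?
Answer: -184/5 ≈ -36.800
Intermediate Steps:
U = 8 (U = 3 + 5 = 8)
H(n) = 4/(-2 - 4/n)
A(G, K) = -2 + 4*G*K (A(G, K) = 4*G*K - 2 = -2 + 4*G*K)
A(0, -1)*(20 + H(U)) = (-2 + 4*0*(-1))*(20 - 2*8/(2 + 8)) = (-2 + 0)*(20 - 2*8/10) = -2*(20 - 2*8*⅒) = -2*(20 - 8/5) = -2*92/5 = -184/5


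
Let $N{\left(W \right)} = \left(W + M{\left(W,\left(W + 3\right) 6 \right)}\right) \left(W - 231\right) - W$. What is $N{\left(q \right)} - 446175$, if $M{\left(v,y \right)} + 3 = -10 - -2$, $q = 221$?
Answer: $-448496$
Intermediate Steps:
$M{\left(v,y \right)} = -11$ ($M{\left(v,y \right)} = -3 - 8 = -11$)
$N{\left(W \right)} = - W + \left(-231 + W\right) \left(-11 + W\right)$ ($N{\left(W \right)} = \left(W - 11\right) \left(W - 231\right) - W = \left(-11 + W\right) \left(-231 + W\right) - W = \left(-231 + W\right) \left(-11 + W\right) - W = - W + \left(-231 + W\right) \left(-11 + W\right)$)
$N{\left(q \right)} - 446175 = \left(2541 + 221^{2} - 53703\right) - 446175 = \left(2541 + 48841 - 53703\right) - 446175 = -2321 - 446175 = -448496$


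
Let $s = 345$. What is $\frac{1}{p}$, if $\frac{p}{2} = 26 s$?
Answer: $\frac{1}{17940} \approx 5.5741 \cdot 10^{-5}$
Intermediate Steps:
$p = 17940$ ($p = 2 \cdot 26 \cdot 345 = 2 \cdot 8970 = 17940$)
$\frac{1}{p} = \frac{1}{17940}$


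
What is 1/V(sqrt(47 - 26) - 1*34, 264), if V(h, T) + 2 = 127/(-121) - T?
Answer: -121/32313 ≈ -0.0037446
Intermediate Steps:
V(h, T) = -369/121 - T (V(h, T) = -2 + (127/(-121) - T) = -2 + (127*(-1/121) - T) = -2 + (-127/121 - T) = -369/121 - T)
1/V(sqrt(47 - 26) - 1*34, 264) = 1/(-369/121 - 1*264) = 1/(-369/121 - 264) = 1/(-32313/121) = -121/32313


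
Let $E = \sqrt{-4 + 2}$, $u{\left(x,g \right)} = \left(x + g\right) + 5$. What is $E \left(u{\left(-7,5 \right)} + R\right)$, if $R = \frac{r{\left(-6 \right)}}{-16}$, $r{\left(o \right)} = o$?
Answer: $\frac{27 i \sqrt{2}}{8} \approx 4.773 i$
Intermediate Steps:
$u{\left(x,g \right)} = 5 + g + x$ ($u{\left(x,g \right)} = \left(g + x\right) + 5 = 5 + g + x$)
$E = i \sqrt{2}$ ($E = \sqrt{-2} = i \sqrt{2} \approx 1.4142 i$)
$R = \frac{3}{8}$ ($R = - \frac{6}{-16} = \left(-6\right) \left(- \frac{1}{16}\right) = \frac{3}{8} \approx 0.375$)
$E \left(u{\left(-7,5 \right)} + R\right) = i \sqrt{2} \left(\left(5 + 5 - 7\right) + \frac{3}{8}\right) = i \sqrt{2} \left(3 + \frac{3}{8}\right) = i \sqrt{2} \cdot \frac{27}{8} = \frac{27 i \sqrt{2}}{8}$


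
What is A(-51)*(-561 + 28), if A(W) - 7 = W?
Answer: 23452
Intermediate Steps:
A(W) = 7 + W
A(-51)*(-561 + 28) = (7 - 51)*(-561 + 28) = -44*(-533) = 23452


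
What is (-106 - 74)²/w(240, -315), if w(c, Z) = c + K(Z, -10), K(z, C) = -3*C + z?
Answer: -720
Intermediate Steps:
K(z, C) = z - 3*C
w(c, Z) = 30 + Z + c (w(c, Z) = c + (Z - 3*(-10)) = c + (Z + 30) = c + (30 + Z) = 30 + Z + c)
(-106 - 74)²/w(240, -315) = (-106 - 74)²/(30 - 315 + 240) = (-180)²/(-45) = 32400*(-1/45) = -720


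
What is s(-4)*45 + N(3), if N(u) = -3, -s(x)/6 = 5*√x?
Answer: -3 - 2700*I ≈ -3.0 - 2700.0*I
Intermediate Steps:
s(x) = -30*√x
s(-4)*45 + N(3) = -60*I*45 - 3 = -2700*I - 3 = -3 - 2700*I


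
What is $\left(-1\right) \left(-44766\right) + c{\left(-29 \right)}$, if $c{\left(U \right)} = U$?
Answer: $44737$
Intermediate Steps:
$\left(-1\right) \left(-44766\right) + c{\left(-29 \right)} = \left(-1\right) \left(-44766\right) - 29 = 44766 - 29 = 44737$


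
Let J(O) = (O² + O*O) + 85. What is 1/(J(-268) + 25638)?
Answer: 1/169371 ≈ 5.9042e-6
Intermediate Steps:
J(O) = 85 + 2*O² (J(O) = (O² + O²) + 85 = 2*O² + 85 = 85 + 2*O²)
1/(J(-268) + 25638) = 1/((85 + 2*(-268)²) + 25638) = 1/((85 + 2*71824) + 25638) = 1/((85 + 143648) + 25638) = 1/(143733 + 25638) = 1/169371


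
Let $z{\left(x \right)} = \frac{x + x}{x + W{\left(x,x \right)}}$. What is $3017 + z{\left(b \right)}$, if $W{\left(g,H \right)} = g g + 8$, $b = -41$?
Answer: $\frac{2485967}{824} \approx 3016.9$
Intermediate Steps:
$W{\left(g,H \right)} = 8 + g^{2}$ ($W{\left(g,H \right)} = g^{2} + 8 = 8 + g^{2}$)
$z{\left(x \right)} = \frac{2 x}{8 + x + x^{2}}$ ($z{\left(x \right)} = \frac{x + x}{x + \left(8 + x^{2}\right)} = \frac{2 x}{8 + x + x^{2}}$)
$3017 + z{\left(b \right)} = 3017 + 2 \left(-41\right) \frac{1}{8 - 41 + \left(-41\right)^{2}} = 3017 + 2 \left(-41\right) \frac{1}{8 - 41 + 1681} = 3017 + 2 \left(-41\right) \frac{1}{1648} = 3017 - \frac{41}{824} = \frac{2485967}{824}$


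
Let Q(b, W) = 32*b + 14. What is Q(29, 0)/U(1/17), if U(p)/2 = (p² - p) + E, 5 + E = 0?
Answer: -45373/487 ≈ -93.168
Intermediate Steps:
E = -5 (E = -5 + 0 = -5)
U(p) = -10 - 2*p + 2*p² (U(p) = 2*((p² - p) - 5) = 2*(-5 + p² - p) = -10 - 2*p + 2*p²)
Q(b, W) = 14 + 32*b
Q(29, 0)/U(1/17) = (14 + 32*29)/(-10 - 2/17 + 2*(1/17)²) = (14 + 928)/(-10 - 2*1/17 + 2*(1/17)²) = 942/(-10 - 2/17 + 2*(1/289)) = 942/(-10 - 2/17 + 2/289) = 942/(-2922/289) = 942*(-289/2922) = -45373/487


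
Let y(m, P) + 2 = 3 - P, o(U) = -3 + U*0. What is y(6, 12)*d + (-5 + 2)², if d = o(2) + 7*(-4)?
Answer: 350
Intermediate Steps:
o(U) = -3 (o(U) = -3 + 0 = -3)
y(m, P) = 1 - P (y(m, P) = -2 + (3 - P) = 1 - P)
d = -31 (d = -3 + 7*(-4) = -3 - 28 = -31)
y(6, 12)*d + (-5 + 2)² = (1 - 1*12)*(-31) + (-5 + 2)² = (1 - 12)*(-31) + (-3)² = -11*(-31) + 9 = 341 + 9 = 350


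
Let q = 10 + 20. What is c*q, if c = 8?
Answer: 240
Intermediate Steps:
q = 30
c*q = 8*30 = 240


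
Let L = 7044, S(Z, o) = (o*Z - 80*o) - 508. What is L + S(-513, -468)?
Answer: 284060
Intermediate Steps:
S(Z, o) = -508 - 80*o + Z*o (S(Z, o) = (Z*o - 80*o) - 508 = (-80*o + Z*o) - 508 = -508 - 80*o + Z*o)
L + S(-513, -468) = 7044 + (-508 - 80*(-468) - 513*(-468)) = 7044 + (-508 + 37440 + 240084) = 7044 + 277016 = 284060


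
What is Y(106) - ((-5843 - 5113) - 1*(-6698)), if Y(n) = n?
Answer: 4364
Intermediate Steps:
Y(106) - ((-5843 - 5113) - 1*(-6698)) = 106 - ((-5843 - 5113) - 1*(-6698)) = 106 - (-10956 + 6698) = 106 - 1*(-4258) = 106 + 4258 = 4364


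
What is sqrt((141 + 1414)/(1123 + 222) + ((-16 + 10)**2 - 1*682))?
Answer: I*sqrt(46661547)/269 ≈ 25.394*I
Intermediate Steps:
sqrt((141 + 1414)/(1123 + 222) + ((-16 + 10)**2 - 1*682)) = sqrt(1555/1345 + ((-6)**2 - 682)) = sqrt(1555*(1/1345) + (36 - 682)) = sqrt(311/269 - 646) = sqrt(-173463/269) = I*sqrt(46661547)/269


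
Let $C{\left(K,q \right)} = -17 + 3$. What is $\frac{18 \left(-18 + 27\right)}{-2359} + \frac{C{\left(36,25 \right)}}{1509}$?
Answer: $- \frac{277484}{3559731} \approx -0.077951$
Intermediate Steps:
$C{\left(K,q \right)} = -14$
$\frac{18 \left(-18 + 27\right)}{-2359} + \frac{C{\left(36,25 \right)}}{1509} = \frac{18 \left(-18 + 27\right)}{-2359} - \frac{14}{1509} = 18 \cdot 9 \left(- \frac{1}{2359}\right) - \frac{14}{1509} = 162 \left(- \frac{1}{2359}\right) - \frac{14}{1509} = - \frac{162}{2359} - \frac{14}{1509} = - \frac{277484}{3559731}$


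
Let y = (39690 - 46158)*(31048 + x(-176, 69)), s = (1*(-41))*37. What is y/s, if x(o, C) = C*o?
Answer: 122271072/1517 ≈ 80601.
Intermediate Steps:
s = -1517 (s = -41*37 = -1517)
y = -122271072 (y = (39690 - 46158)*(31048 + 69*(-176)) = -6468*(31048 - 12144) = -6468*18904 = -122271072)
y/s = -122271072/(-1517) = -122271072*(-1/1517) = 122271072/1517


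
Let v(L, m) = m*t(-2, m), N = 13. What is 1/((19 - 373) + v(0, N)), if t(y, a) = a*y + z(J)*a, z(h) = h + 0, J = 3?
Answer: -1/185 ≈ -0.0054054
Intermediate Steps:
z(h) = h
t(y, a) = 3*a + a*y (t(y, a) = a*y + 3*a = 3*a + a*y)
v(L, m) = m² (v(L, m) = m*(m*(3 - 2)) = m*(m*1) = m*m = m²)
1/((19 - 373) + v(0, N)) = 1/((19 - 373) + 13²) = 1/(-354 + 169) = 1/(-185) = -1/185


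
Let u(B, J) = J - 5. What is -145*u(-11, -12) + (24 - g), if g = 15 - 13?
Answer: 2487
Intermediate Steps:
u(B, J) = -5 + J
g = 2
-145*u(-11, -12) + (24 - g) = -145*(-5 - 12) + (24 - 1*2) = -145*(-17) + (24 - 2) = 2465 + 22 = 2487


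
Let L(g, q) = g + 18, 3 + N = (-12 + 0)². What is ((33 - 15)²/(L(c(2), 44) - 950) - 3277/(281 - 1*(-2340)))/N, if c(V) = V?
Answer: -649469/57281955 ≈ -0.011338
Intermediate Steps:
N = 141 (N = -3 + (-12 + 0)² = -3 + (-12)² = -3 + 144 = 141)
L(g, q) = 18 + g
((33 - 15)²/(L(c(2), 44) - 950) - 3277/(281 - 1*(-2340)))/N = ((33 - 15)²/((18 + 2) - 950) - 3277/(281 - 1*(-2340)))/141 = (18²/(20 - 950) - 3277/(281 + 2340))*(1/141) = (324/(-930) - 3277/2621)*(1/141) = (324*(-1/930) - 3277*1/2621)*(1/141) = (-54/155 - 3277/2621)*(1/141) = -649469/406255*1/141 = -649469/57281955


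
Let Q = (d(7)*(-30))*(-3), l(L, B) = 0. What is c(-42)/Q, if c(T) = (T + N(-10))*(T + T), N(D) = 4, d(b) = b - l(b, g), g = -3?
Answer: 76/15 ≈ 5.0667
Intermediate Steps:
d(b) = b (d(b) = b - 1*0 = b + 0 = b)
c(T) = 2*T*(4 + T) (c(T) = (T + 4)*(T + T) = (4 + T)*(2*T) = 2*T*(4 + T))
Q = 630 (Q = (7*(-30))*(-3) = -210*(-3) = 630)
c(-42)/Q = (2*(-42)*(4 - 42))/630 = (2*(-42)*(-38))*(1/630) = 3192*(1/630) = 76/15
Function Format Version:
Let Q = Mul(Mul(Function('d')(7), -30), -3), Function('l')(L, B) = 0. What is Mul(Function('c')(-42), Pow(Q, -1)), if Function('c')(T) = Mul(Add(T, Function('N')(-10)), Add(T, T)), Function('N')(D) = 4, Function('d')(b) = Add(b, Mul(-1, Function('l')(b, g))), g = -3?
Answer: Rational(76, 15) ≈ 5.0667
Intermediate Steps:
Function('d')(b) = b (Function('d')(b) = Add(b, Mul(-1, 0)) = Add(b, 0) = b)
Function('c')(T) = Mul(2, T, Add(4, T)) (Function('c')(T) = Mul(Add(T, 4), Add(T, T)) = Mul(Add(4, T), Mul(2, T)) = Mul(2, T, Add(4, T)))
Q = 630 (Q = Mul(Mul(7, -30), -3) = Mul(-210, -3) = 630)
Mul(Function('c')(-42), Pow(Q, -1)) = Mul(Mul(2, -42, Add(4, -42)), Pow(630, -1)) = Mul(Mul(2, -42, -38), Rational(1, 630)) = Mul(3192, Rational(1, 630)) = Rational(76, 15)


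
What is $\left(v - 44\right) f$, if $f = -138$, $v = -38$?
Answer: $11316$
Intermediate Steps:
$\left(v - 44\right) f = \left(-38 - 44\right) \left(-138\right) = \left(-82\right) \left(-138\right) = 11316$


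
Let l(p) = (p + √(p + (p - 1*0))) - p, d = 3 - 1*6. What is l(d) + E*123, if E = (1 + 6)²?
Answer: 6027 + I*√6 ≈ 6027.0 + 2.4495*I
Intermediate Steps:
E = 49 (E = 7² = 49)
d = -3 (d = 3 - 6 = -3)
l(p) = √2*√p (l(p) = (p + √(p + (p + 0))) - p = (p + √(p + p)) - p = (p + √(2*p)) - p = (p + √2*√p) - p = √2*√p)
l(d) + E*123 = √2*√(-3) + 49*123 = √2*(I*√3) + 6027 = I*√6 + 6027 = 6027 + I*√6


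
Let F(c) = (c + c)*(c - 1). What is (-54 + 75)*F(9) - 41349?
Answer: -38325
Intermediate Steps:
F(c) = 2*c*(-1 + c) (F(c) = (2*c)*(-1 + c) = 2*c*(-1 + c))
(-54 + 75)*F(9) - 41349 = (-54 + 75)*(2*9*(-1 + 9)) - 41349 = 21*(2*9*8) - 41349 = 21*144 - 41349 = 3024 - 41349 = -38325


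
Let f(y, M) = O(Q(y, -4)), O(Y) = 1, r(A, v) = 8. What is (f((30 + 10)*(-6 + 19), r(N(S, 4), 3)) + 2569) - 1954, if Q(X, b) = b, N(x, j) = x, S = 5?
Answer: 616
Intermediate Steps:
f(y, M) = 1
(f((30 + 10)*(-6 + 19), r(N(S, 4), 3)) + 2569) - 1954 = (1 + 2569) - 1954 = 2570 - 1954 = 616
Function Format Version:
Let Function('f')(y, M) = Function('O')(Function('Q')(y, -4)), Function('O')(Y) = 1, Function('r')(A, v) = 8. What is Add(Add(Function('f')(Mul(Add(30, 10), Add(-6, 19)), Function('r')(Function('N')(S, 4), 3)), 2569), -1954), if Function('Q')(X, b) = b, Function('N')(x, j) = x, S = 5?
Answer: 616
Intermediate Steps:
Function('f')(y, M) = 1
Add(Add(Function('f')(Mul(Add(30, 10), Add(-6, 19)), Function('r')(Function('N')(S, 4), 3)), 2569), -1954) = Add(Add(1, 2569), -1954) = Add(2570, -1954) = 616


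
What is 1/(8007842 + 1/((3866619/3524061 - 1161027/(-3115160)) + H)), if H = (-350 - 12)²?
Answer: 479539661853474709/3840077844859711958622898 ≈ 1.2488e-7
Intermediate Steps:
H = 131044 (H = (-362)² = 131044)
1/(8007842 + 1/((3866619/3524061 - 1161027/(-3115160)) + H)) = 1/(8007842 + 1/((3866619/3524061 - 1161027/(-3115160)) + 131044)) = 1/(8007842 + 1/((3866619*(1/3524061) - 1161027*(-1/3115160)) + 131044)) = 1/(8007842 + 1/((1288873/1174687 + 1161027/3115160) + 131044)) = 1/(8007842 + 1/(5378888938229/3659337954920 + 131044)) = 1/(8007842 + 1/(479539661853474709/3659337954920)) = 1/(8007842 + 3659337954920/479539661853474709) = 1/(3840077844859711958622898/479539661853474709) = 479539661853474709/3840077844859711958622898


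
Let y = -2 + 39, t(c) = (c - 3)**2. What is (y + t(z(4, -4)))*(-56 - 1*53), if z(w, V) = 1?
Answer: -4469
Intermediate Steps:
t(c) = (-3 + c)**2
y = 37
(y + t(z(4, -4)))*(-56 - 1*53) = (37 + (-3 + 1)**2)*(-56 - 1*53) = (37 + (-2)**2)*(-56 - 53) = (37 + 4)*(-109) = 41*(-109) = -4469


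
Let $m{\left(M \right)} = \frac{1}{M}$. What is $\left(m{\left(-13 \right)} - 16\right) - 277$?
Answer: $- \frac{3810}{13} \approx -293.08$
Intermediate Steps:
$\left(m{\left(-13 \right)} - 16\right) - 277 = \left(\frac{1}{-13} - 16\right) - 277 = \left(- \frac{1}{13} - 16\right) - 277 = - \frac{209}{13} - 277 = - \frac{3810}{13}$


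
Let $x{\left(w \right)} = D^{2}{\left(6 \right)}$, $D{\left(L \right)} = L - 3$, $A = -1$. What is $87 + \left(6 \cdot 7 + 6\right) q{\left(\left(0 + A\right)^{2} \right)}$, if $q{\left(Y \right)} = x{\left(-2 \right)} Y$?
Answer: $519$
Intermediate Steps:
$D{\left(L \right)} = -3 + L$
$x{\left(w \right)} = 9$ ($x{\left(w \right)} = \left(-3 + 6\right)^{2} = 3^{2} = 9$)
$q{\left(Y \right)} = 9 Y$
$87 + \left(6 \cdot 7 + 6\right) q{\left(\left(0 + A\right)^{2} \right)} = 87 + \left(6 \cdot 7 + 6\right) 9 \left(0 - 1\right)^{2} = 87 + \left(42 + 6\right) 9 \left(-1\right)^{2} = 87 + 48 \cdot 9 \cdot 1 = 87 + 48 \cdot 9 = 87 + 432 = 519$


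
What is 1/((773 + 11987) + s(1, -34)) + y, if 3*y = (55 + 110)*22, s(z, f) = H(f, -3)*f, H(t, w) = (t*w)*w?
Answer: 28028441/23164 ≈ 1210.0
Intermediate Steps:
H(t, w) = t*w²
s(z, f) = 9*f² (s(z, f) = (f*(-3)²)*f = (f*9)*f = (9*f)*f = 9*f²)
y = 1210 (y = ((55 + 110)*22)/3 = (165*22)/3 = (⅓)*3630 = 1210)
1/((773 + 11987) + s(1, -34)) + y = 1/((773 + 11987) + 9*(-34)²) + 1210 = 1/(12760 + 9*1156) + 1210 = 1/(12760 + 10404) + 1210 = 1/23164 + 1210 = 28028441/23164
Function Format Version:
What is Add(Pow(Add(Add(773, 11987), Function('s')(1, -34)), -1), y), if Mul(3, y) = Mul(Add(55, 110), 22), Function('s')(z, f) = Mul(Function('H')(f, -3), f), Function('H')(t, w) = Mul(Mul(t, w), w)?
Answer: Rational(28028441, 23164) ≈ 1210.0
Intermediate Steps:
Function('H')(t, w) = Mul(t, Pow(w, 2))
Function('s')(z, f) = Mul(9, Pow(f, 2)) (Function('s')(z, f) = Mul(Mul(f, Pow(-3, 2)), f) = Mul(Mul(f, 9), f) = Mul(Mul(9, f), f) = Mul(9, Pow(f, 2)))
y = 1210 (y = Mul(Rational(1, 3), Mul(Add(55, 110), 22)) = Mul(Rational(1, 3), Mul(165, 22)) = Mul(Rational(1, 3), 3630) = 1210)
Add(Pow(Add(Add(773, 11987), Function('s')(1, -34)), -1), y) = Add(Pow(Add(Add(773, 11987), Mul(9, Pow(-34, 2))), -1), 1210) = Add(Pow(Add(12760, Mul(9, 1156)), -1), 1210) = Add(Pow(Add(12760, 10404), -1), 1210) = Add(Pow(23164, -1), 1210) = Add(Rational(1, 23164), 1210) = Rational(28028441, 23164)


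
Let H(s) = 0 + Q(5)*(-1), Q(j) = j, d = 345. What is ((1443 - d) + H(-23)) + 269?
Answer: 1362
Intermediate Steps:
H(s) = -5 (H(s) = 0 + 5*(-1) = 0 - 5 = -5)
((1443 - d) + H(-23)) + 269 = ((1443 - 1*345) - 5) + 269 = ((1443 - 345) - 5) + 269 = (1098 - 5) + 269 = 1093 + 269 = 1362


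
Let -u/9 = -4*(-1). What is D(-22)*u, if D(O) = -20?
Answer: 720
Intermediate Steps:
u = -36 (u = -(-36)*(-1) = -9*4 = -36)
D(-22)*u = -20*(-36) = 720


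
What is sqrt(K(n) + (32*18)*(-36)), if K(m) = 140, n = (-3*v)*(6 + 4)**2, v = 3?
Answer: 2*I*sqrt(5149) ≈ 143.51*I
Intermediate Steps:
n = -900 (n = (-3*3)*(6 + 4)**2 = -9*10**2 = -9*100 = -900)
sqrt(K(n) + (32*18)*(-36)) = sqrt(140 + (32*18)*(-36)) = sqrt(140 + 576*(-36)) = sqrt(140 - 20736) = sqrt(-20596) = 2*I*sqrt(5149)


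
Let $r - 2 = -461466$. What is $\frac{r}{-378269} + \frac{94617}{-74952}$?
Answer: $- \frac{133669805}{3150224232} \approx -0.042432$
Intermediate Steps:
$r = -461464$ ($r = 2 - 461466 = -461464$)
$\frac{r}{-378269} + \frac{94617}{-74952} = - \frac{461464}{-378269} + \frac{94617}{-74952} = \left(-461464\right) \left(- \frac{1}{378269}\right) + 94617 \left(- \frac{1}{74952}\right) = \frac{461464}{378269} - \frac{10513}{8328} = - \frac{133669805}{3150224232}$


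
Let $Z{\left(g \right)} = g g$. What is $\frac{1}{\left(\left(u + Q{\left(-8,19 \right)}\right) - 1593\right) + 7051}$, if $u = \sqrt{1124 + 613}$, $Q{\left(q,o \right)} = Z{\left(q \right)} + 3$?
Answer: $\frac{5525}{30523888} - \frac{3 \sqrt{193}}{30523888} \approx 0.00017964$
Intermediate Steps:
$Z{\left(g \right)} = g^{2}$
$Q{\left(q,o \right)} = 3 + q^{2}$ ($Q{\left(q,o \right)} = q^{2} + 3 = 3 + q^{2}$)
$u = 3 \sqrt{193}$ ($u = \sqrt{1737} = 3 \sqrt{193} \approx 41.677$)
$\frac{1}{\left(\left(u + Q{\left(-8,19 \right)}\right) - 1593\right) + 7051} = \frac{1}{\left(\left(3 \sqrt{193} + \left(3 + \left(-8\right)^{2}\right)\right) - 1593\right) + 7051} = \frac{1}{\left(\left(3 \sqrt{193} + \left(3 + 64\right)\right) - 1593\right) + 7051} = \frac{1}{\left(\left(3 \sqrt{193} + 67\right) - 1593\right) + 7051} = \frac{1}{\left(\left(67 + 3 \sqrt{193}\right) - 1593\right) + 7051} = \frac{1}{\left(-1526 + 3 \sqrt{193}\right) + 7051} = \frac{1}{5525 + 3 \sqrt{193}}$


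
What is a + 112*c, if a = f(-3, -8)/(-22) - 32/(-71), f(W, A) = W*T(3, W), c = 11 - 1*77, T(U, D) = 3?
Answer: -11544961/1562 ≈ -7391.1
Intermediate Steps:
c = -66 (c = 11 - 77 = -66)
f(W, A) = 3*W (f(W, A) = W*3 = 3*W)
a = 1343/1562 (a = (3*(-3))/(-22) - 32/(-71) = -9*(-1/22) - 32*(-1/71) = 9/22 + 32/71 = 1343/1562 ≈ 0.85979)
a + 112*c = 1343/1562 + 112*(-66) = 1343/1562 - 7392 = -11544961/1562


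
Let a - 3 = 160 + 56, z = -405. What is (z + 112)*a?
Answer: -64167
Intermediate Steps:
a = 219 (a = 3 + (160 + 56) = 3 + 216 = 219)
(z + 112)*a = (-405 + 112)*219 = -293*219 = -64167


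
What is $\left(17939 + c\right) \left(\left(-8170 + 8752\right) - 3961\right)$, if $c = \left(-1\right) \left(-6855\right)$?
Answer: $-83778926$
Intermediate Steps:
$c = 6855$
$\left(17939 + c\right) \left(\left(-8170 + 8752\right) - 3961\right) = \left(17939 + 6855\right) \left(\left(-8170 + 8752\right) - 3961\right) = 24794 \left(582 - 3961\right) = 24794 \left(-3379\right) = -83778926$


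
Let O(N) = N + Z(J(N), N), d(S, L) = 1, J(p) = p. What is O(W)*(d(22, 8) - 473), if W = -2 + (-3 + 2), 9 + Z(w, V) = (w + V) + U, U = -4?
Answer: 10384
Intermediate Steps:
Z(w, V) = -13 + V + w (Z(w, V) = -9 + ((w + V) - 4) = -9 + ((V + w) - 4) = -9 + (-4 + V + w) = -13 + V + w)
W = -3 (W = -2 - 1 = -3)
O(N) = -13 + 3*N (O(N) = N + (-13 + N + N) = N + (-13 + 2*N) = -13 + 3*N)
O(W)*(d(22, 8) - 473) = (-13 + 3*(-3))*(1 - 473) = (-13 - 9)*(-472) = -22*(-472) = 10384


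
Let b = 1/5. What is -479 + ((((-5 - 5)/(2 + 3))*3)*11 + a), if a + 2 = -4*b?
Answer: -2739/5 ≈ -547.80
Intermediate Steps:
b = ⅕ ≈ 0.20000
a = -14/5 (a = -2 - 4*⅕ = -2 - ⅘ = -14/5 ≈ -2.8000)
-479 + ((((-5 - 5)/(2 + 3))*3)*11 + a) = -479 + ((((-5 - 5)/(2 + 3))*3)*11 - 14/5) = -479 + ((-10/5*3)*11 - 14/5) = -479 + ((-10*⅕*3)*11 - 14/5) = -479 + (-2*3*11 - 14/5) = -479 + (-6*11 - 14/5) = -479 + (-66 - 14/5) = -479 - 344/5 = -2739/5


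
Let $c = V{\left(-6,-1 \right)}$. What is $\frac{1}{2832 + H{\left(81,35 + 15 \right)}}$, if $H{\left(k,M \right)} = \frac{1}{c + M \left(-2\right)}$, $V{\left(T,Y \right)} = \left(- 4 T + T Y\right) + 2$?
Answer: $\frac{68}{192575} \approx 0.00035311$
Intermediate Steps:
$V{\left(T,Y \right)} = 2 - 4 T + T Y$
$c = 32$ ($c = 2 - -24 - -6 = 2 + 24 + 6 = 32$)
$H{\left(k,M \right)} = \frac{1}{32 - 2 M}$ ($H{\left(k,M \right)} = \frac{1}{32 + M \left(-2\right)} = \frac{1}{32 - 2 M}$)
$\frac{1}{2832 + H{\left(81,35 + 15 \right)}} = \frac{1}{2832 - \frac{1}{-32 + 2 \left(35 + 15\right)}} = \frac{1}{2832 - \frac{1}{-32 + 2 \cdot 50}} = \frac{1}{2832 - \frac{1}{-32 + 100}} = \frac{1}{2832 - \frac{1}{68}} = \frac{1}{\frac{192575}{68}} = \frac{68}{192575}$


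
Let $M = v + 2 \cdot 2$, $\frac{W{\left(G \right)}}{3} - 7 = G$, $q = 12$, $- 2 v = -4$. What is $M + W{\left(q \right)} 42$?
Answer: $2400$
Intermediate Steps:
$v = 2$ ($v = \left(- \frac{1}{2}\right) \left(-4\right) = 2$)
$W{\left(G \right)} = 21 + 3 G$
$M = 6$ ($M = 2 + 2 \cdot 2 = 2 + 4 = 6$)
$M + W{\left(q \right)} 42 = 6 + \left(21 + 3 \cdot 12\right) 42 = 6 + \left(21 + 36\right) 42 = 6 + 57 \cdot 42 = 6 + 2394 = 2400$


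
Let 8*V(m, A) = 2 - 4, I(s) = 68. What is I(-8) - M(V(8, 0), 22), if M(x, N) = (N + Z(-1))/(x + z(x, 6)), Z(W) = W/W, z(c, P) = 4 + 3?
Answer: 1744/27 ≈ 64.593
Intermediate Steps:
z(c, P) = 7
Z(W) = 1
V(m, A) = -1/4 (V(m, A) = (2 - 4)/8 = (1/8)*(-2) = -1/4)
M(x, N) = (1 + N)/(7 + x) (M(x, N) = (N + 1)/(x + 7) = (1 + N)/(7 + x))
I(-8) - M(V(8, 0), 22) = 68 - (1 + 22)/(7 - 1/4) = 68 - 23/27/4 = 68 - 4*23/27 = 68 - 1*92/27 = 68 - 92/27 = 1744/27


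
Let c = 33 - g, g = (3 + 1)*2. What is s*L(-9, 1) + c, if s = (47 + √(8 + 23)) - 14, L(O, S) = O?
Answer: -272 - 9*√31 ≈ -322.11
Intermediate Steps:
g = 8 (g = 4*2 = 8)
c = 25 (c = 33 - 1*8 = 33 - 8 = 25)
s = 33 + √31 (s = (47 + √31) - 14 = 33 + √31 ≈ 38.568)
s*L(-9, 1) + c = (33 + √31)*(-9) + 25 = (-297 - 9*√31) + 25 = -272 - 9*√31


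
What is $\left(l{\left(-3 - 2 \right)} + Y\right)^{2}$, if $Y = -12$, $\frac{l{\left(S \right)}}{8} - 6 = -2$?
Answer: $400$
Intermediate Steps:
$l{\left(S \right)} = 32$ ($l{\left(S \right)} = 48 + 8 \left(-2\right) = 48 - 16 = 32$)
$\left(l{\left(-3 - 2 \right)} + Y\right)^{2} = \left(32 - 12\right)^{2} = 20^{2} = 400$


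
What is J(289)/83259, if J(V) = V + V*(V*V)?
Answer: 24137858/83259 ≈ 289.91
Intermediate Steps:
J(V) = V + V³ (J(V) = V + V*V² = V + V³)
J(289)/83259 = (289 + 289³)/83259 = (289 + 24137569)*(1/83259) = 24137858*(1/83259) = 24137858/83259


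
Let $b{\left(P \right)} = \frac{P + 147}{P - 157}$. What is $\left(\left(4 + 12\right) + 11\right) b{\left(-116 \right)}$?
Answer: $- \frac{279}{91} \approx -3.0659$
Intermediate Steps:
$b{\left(P \right)} = \frac{147 + P}{-157 + P}$
$\left(\left(4 + 12\right) + 11\right) b{\left(-116 \right)} = \left(\left(4 + 12\right) + 11\right) \frac{147 - 116}{-157 - 116} = \left(16 + 11\right) \frac{1}{-273} \cdot 31 = 27 \left(\left(- \frac{1}{273}\right) 31\right) = 27 \left(- \frac{31}{273}\right) = - \frac{279}{91}$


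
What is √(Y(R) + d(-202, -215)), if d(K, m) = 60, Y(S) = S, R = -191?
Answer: I*√131 ≈ 11.446*I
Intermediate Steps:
√(Y(R) + d(-202, -215)) = √(-191 + 60) = √(-131) = I*√131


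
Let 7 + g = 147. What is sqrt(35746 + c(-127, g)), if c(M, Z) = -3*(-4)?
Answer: sqrt(35758) ≈ 189.10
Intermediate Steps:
g = 140 (g = -7 + 147 = 140)
c(M, Z) = 12
sqrt(35746 + c(-127, g)) = sqrt(35746 + 12) = sqrt(35758)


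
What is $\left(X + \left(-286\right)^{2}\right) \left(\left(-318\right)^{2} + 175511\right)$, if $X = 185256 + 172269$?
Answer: $121531564835$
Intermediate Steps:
$X = 357525$
$\left(X + \left(-286\right)^{2}\right) \left(\left(-318\right)^{2} + 175511\right) = \left(357525 + \left(-286\right)^{2}\right) \left(\left(-318\right)^{2} + 175511\right) = \left(357525 + 81796\right) \left(101124 + 175511\right) = 439321 \cdot 276635 = 121531564835$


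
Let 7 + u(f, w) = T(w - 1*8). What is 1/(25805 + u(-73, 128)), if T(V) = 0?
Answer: 1/25798 ≈ 3.8763e-5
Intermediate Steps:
u(f, w) = -7 (u(f, w) = -7 + 0 = -7)
1/(25805 + u(-73, 128)) = 1/(25805 - 7) = 1/25798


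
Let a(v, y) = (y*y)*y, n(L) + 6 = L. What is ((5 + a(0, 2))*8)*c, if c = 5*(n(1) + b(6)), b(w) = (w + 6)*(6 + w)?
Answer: 72280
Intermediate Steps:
n(L) = -6 + L
a(v, y) = y³ (a(v, y) = y²*y = y³)
b(w) = (6 + w)² (b(w) = (6 + w)*(6 + w) = (6 + w)²)
c = 695 (c = 5*((-6 + 1) + (6 + 6)²) = 5*(-5 + 12²) = 5*(-5 + 144) = 5*139 = 695)
((5 + a(0, 2))*8)*c = ((5 + 2³)*8)*695 = ((5 + 8)*8)*695 = (13*8)*695 = 104*695 = 72280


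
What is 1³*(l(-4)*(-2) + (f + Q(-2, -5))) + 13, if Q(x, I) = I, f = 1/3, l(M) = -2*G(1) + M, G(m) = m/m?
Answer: 61/3 ≈ 20.333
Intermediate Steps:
G(m) = 1
l(M) = -2 + M (l(M) = -2*1 + M = -2 + M)
f = ⅓ ≈ 0.33333
1³*(l(-4)*(-2) + (f + Q(-2, -5))) + 13 = 1³*((-2 - 4)*(-2) + (⅓ - 5)) + 13 = 1*(-6*(-2) - 14/3) + 13 = 1*(12 - 14/3) + 13 = 1*(22/3) + 13 = 22/3 + 13 = 61/3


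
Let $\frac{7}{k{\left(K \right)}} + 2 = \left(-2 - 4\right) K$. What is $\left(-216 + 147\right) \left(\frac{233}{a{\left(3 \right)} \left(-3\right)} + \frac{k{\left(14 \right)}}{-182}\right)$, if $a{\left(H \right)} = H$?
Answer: $\frac{11982517}{6708} \approx 1786.3$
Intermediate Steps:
$k{\left(K \right)} = \frac{7}{-2 - 6 K}$ ($k{\left(K \right)} = \frac{7}{-2 + \left(-2 - 4\right) K} = \frac{7}{-2 - 6 K}$)
$\left(-216 + 147\right) \left(\frac{233}{a{\left(3 \right)} \left(-3\right)} + \frac{k{\left(14 \right)}}{-182}\right) = \left(-216 + 147\right) \left(\frac{233}{3 \left(-3\right)} + \frac{\left(-7\right) \frac{1}{2 + 6 \cdot 14}}{-182}\right) = - 69 \left(\frac{233}{-9} + - \frac{7}{2 + 84} \left(- \frac{1}{182}\right)\right) = - 69 \left(233 \left(- \frac{1}{9}\right) + - \frac{7}{86} \left(- \frac{1}{182}\right)\right) = - 69 \left(- \frac{233}{9} + \left(-7\right) \frac{1}{86} \left(- \frac{1}{182}\right)\right) = - 69 \left(- \frac{233}{9} - - \frac{1}{2236}\right) = - 69 \left(- \frac{233}{9} + \frac{1}{2236}\right) = \left(-69\right) \left(- \frac{520979}{20124}\right) = \frac{11982517}{6708}$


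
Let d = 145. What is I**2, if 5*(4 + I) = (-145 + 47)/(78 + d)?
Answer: 20775364/1243225 ≈ 16.711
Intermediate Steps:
I = -4558/1115 (I = -4 + ((-145 + 47)/(78 + 145))/5 = -4 + (-98/223)/5 = -4 + (-98*1/223)/5 = -4 + (1/5)*(-98/223) = -4 - 98/1115 = -4558/1115 ≈ -4.0879)
I**2 = (-4558/1115)**2 = 20775364/1243225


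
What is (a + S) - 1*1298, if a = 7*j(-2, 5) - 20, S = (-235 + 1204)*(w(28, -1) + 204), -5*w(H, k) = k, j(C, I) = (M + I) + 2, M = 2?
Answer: 983074/5 ≈ 1.9661e+5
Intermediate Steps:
j(C, I) = 4 + I (j(C, I) = (2 + I) + 2 = 4 + I)
w(H, k) = -k/5
S = 989349/5 (S = (-235 + 1204)*(-⅕*(-1) + 204) = 969*(⅕ + 204) = 969*(1021/5) = 989349/5 ≈ 1.9787e+5)
a = 43 (a = 7*(4 + 5) - 20 = 7*9 - 20 = 63 - 20 = 43)
(a + S) - 1*1298 = (43 + 989349/5) - 1*1298 = 989564/5 - 1298 = 983074/5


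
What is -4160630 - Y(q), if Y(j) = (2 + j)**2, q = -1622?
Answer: -6785030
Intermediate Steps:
-4160630 - Y(q) = -4160630 - (2 - 1622)**2 = -4160630 - 1*(-1620)**2 = -4160630 - 1*2624400 = -4160630 - 2624400 = -6785030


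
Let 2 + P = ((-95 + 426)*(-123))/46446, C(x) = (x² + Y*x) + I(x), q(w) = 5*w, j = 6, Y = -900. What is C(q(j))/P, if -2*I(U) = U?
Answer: 26954162/2969 ≈ 9078.5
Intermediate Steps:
I(U) = -U/2
C(x) = x² - 1801*x/2 (C(x) = (x² - 900*x) - x/2 = x² - 1801*x/2)
P = -44535/15482 (P = -2 + ((-95 + 426)*(-123))/46446 = -2 + (331*(-123))*(1/46446) = -2 - 40713*1/46446 = -2 - 13571/15482 = -44535/15482 ≈ -2.8766)
C(q(j))/P = ((5*6)*(-1801 + 2*(5*6))/2)/(-44535/15482) = ((½)*30*(-1801 + 2*30))*(-15482/44535) = ((½)*30*(-1801 + 60))*(-15482/44535) = ((½)*30*(-1741))*(-15482/44535) = -26115*(-15482/44535) = 26954162/2969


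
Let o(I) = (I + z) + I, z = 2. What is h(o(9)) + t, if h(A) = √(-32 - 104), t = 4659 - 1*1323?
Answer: 3336 + 2*I*√34 ≈ 3336.0 + 11.662*I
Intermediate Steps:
t = 3336 (t = 4659 - 1323 = 3336)
o(I) = 2 + 2*I (o(I) = (I + 2) + I = (2 + I) + I = 2 + 2*I)
h(A) = 2*I*√34 (h(A) = √(-136) = 2*I*√34)
h(o(9)) + t = 2*I*√34 + 3336 = 3336 + 2*I*√34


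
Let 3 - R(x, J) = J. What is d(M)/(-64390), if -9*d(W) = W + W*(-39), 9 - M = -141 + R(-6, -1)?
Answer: -2774/289755 ≈ -0.0095736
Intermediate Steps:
R(x, J) = 3 - J
M = 146 (M = 9 - (-141 + (3 - 1*(-1))) = 9 - (-141 + (3 + 1)) = 9 - (-141 + 4) = 9 - 1*(-137) = 9 + 137 = 146)
d(W) = 38*W/9 (d(W) = -(W + W*(-39))/9 = -(W - 39*W)/9 = -(-38)*W/9 = 38*W/9)
d(M)/(-64390) = ((38/9)*146)/(-64390) = (5548/9)*(-1/64390) = -2774/289755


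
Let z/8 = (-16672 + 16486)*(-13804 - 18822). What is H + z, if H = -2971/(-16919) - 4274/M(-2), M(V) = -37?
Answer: 30390945552197/626003 ≈ 4.8548e+7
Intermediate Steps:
z = 48547488 (z = 8*((-16672 + 16486)*(-13804 - 18822)) = 8*(-186*(-32626)) = 8*6068436 = 48547488)
H = 72421733/626003 (H = -2971/(-16919) - 4274/(-37) = -2971*(-1/16919) - 4274*(-1/37) = 2971/16919 + 4274/37 = 72421733/626003 ≈ 115.69)
H + z = 72421733/626003 + 48547488 = 30390945552197/626003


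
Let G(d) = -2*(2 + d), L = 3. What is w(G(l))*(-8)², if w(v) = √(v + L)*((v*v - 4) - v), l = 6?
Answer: 17152*I*√13 ≈ 61842.0*I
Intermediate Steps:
G(d) = -4 - 2*d
w(v) = √(3 + v)*(-4 + v² - v) (w(v) = √(v + 3)*((v*v - 4) - v) = √(3 + v)*((v² - 4) - v) = √(3 + v)*((-4 + v²) - v) = √(3 + v)*(-4 + v² - v))
w(G(l))*(-8)² = (√(3 + (-4 - 2*6))*(-4 + (-4 - 2*6)² - (-4 - 2*6)))*(-8)² = (√(3 + (-4 - 12))*(-4 + (-4 - 12)² - (-4 - 12)))*64 = (√(3 - 16)*(-4 + (-16)² - 1*(-16)))*64 = (√(-13)*(-4 + 256 + 16))*64 = ((I*√13)*268)*64 = (268*I*√13)*64 = 17152*I*√13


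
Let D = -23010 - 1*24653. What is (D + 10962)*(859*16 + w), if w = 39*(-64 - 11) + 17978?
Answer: -1056878697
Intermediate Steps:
D = -47663 (D = -23010 - 24653 = -47663)
w = 15053 (w = 39*(-75) + 17978 = -2925 + 17978 = 15053)
(D + 10962)*(859*16 + w) = (-47663 + 10962)*(859*16 + 15053) = -36701*(13744 + 15053) = -36701*28797 = -1056878697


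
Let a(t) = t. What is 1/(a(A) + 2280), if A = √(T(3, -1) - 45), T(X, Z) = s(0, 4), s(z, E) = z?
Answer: 152/346563 - I*√5/1732815 ≈ 0.00043859 - 1.2904e-6*I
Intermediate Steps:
T(X, Z) = 0
A = 3*I*√5 (A = √(0 - 45) = √(-45) = 3*I*√5 ≈ 6.7082*I)
1/(a(A) + 2280) = 1/(3*I*√5 + 2280) = 1/(2280 + 3*I*√5)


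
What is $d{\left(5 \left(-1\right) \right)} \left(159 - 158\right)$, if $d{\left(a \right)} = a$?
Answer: $-5$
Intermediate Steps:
$d{\left(5 \left(-1\right) \right)} \left(159 - 158\right) = 5 \left(-1\right) \left(159 - 158\right) = \left(-5\right) 1 = -5$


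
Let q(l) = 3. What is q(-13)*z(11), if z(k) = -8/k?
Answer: -24/11 ≈ -2.1818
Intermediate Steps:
q(-13)*z(11) = 3*(-8/11) = -24/11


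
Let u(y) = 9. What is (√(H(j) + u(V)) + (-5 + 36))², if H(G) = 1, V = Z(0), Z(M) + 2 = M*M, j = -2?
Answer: (31 + √10)² ≈ 1167.1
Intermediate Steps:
Z(M) = -2 + M² (Z(M) = -2 + M*M = -2 + M²)
V = -2 (V = -2 + 0² = -2 + 0 = -2)
(√(H(j) + u(V)) + (-5 + 36))² = (√(1 + 9) + (-5 + 36))² = (√10 + 31)² = (31 + √10)²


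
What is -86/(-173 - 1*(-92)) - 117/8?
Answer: -8789/648 ≈ -13.563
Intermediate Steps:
-86/(-173 - 1*(-92)) - 117/8 = -86/(-173 + 92) - 117*⅛ = -86/(-81) - 117/8 = -86*(-1/81) - 117/8 = 86/81 - 117/8 = -8789/648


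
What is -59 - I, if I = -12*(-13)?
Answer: -215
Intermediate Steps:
I = 156
-59 - I = -59 - 1*156 = -59 - 156 = -215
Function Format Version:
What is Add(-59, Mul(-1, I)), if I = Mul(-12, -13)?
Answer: -215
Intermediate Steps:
I = 156
Add(-59, Mul(-1, I)) = Add(-59, Mul(-1, 156)) = Add(-59, -156) = -215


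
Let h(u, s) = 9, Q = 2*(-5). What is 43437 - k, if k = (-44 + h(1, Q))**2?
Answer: 42212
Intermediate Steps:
Q = -10
k = 1225 (k = (-44 + 9)**2 = (-35)**2 = 1225)
43437 - k = 43437 - 1*1225 = 43437 - 1225 = 42212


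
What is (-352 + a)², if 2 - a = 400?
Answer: 562500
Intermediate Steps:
a = -398 (a = 2 - 1*400 = 2 - 400 = -398)
(-352 + a)² = (-352 - 398)² = (-750)² = 562500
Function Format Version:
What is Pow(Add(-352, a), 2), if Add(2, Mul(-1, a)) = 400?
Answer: 562500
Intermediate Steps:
a = -398 (a = Add(2, Mul(-1, 400)) = Add(2, -400) = -398)
Pow(Add(-352, a), 2) = Pow(Add(-352, -398), 2) = Pow(-750, 2) = 562500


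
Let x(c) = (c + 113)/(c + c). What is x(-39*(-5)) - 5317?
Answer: -1036661/195 ≈ -5316.2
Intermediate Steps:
x(c) = (113 + c)/(2*c) (x(c) = (113 + c)/((2*c)) = (113 + c)*(1/(2*c)) = (113 + c)/(2*c))
x(-39*(-5)) - 5317 = (113 - 39*(-5))/(2*((-39*(-5)))) - 5317 = (1/2)*(113 + 195)/195 - 5317 = (1/2)*(1/195)*308 - 5317 = 154/195 - 5317 = -1036661/195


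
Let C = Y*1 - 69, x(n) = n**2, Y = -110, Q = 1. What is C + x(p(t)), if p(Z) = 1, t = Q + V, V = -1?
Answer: -178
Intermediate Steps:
t = 0 (t = 1 - 1 = 0)
C = -179 (C = -110*1 - 69 = -110 - 69 = -179)
C + x(p(t)) = -179 + 1**2 = -179 + 1 = -178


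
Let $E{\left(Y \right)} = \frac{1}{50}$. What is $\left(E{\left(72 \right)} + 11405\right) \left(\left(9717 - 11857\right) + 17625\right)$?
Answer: $\frac{1766067347}{10} \approx 1.7661 \cdot 10^{8}$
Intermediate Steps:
$E{\left(Y \right)} = \frac{1}{50}$
$\left(E{\left(72 \right)} + 11405\right) \left(\left(9717 - 11857\right) + 17625\right) = \left(\frac{1}{50} + 11405\right) \left(\left(9717 - 11857\right) + 17625\right) = \frac{570251 \left(-2140 + 17625\right)}{50} = \frac{570251}{50} \cdot 15485 = \frac{1766067347}{10}$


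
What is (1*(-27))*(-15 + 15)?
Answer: 0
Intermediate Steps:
(1*(-27))*(-15 + 15) = -27*0 = 0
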